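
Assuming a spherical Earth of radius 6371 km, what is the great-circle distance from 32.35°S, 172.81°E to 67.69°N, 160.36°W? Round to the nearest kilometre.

Δλ = -160.36 − 172.81 = -333.17°; wrapped into (−180°, 180°]: 26.83°.
Δφ = 67.69 − -32.35 = 100.04°.
a = sin²(Δφ/2) + cos φ₁ · cos φ₂ · sin²(Δλ/2) = 0.604430.
c = 2·atan2(√a, √(1−a)) = 1.78120 rad → d = 6371·c ≈ 11348.05 km.

11348 km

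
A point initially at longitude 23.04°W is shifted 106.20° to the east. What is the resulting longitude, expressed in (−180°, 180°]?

83.16°E

Start at -23.04°; shift +106.20° → +83.16°.
+83.16° already lies in (−180°, 180°].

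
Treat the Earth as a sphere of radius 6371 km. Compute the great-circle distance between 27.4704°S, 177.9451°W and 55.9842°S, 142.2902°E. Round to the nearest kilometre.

Δλ = 142.2902 − -177.9451 = 320.2353°; wrapped into (−180°, 180°]: -39.7647°.
Δφ = -55.9842 − -27.4704 = -28.5138°.
a = sin²(Δφ/2) + cos φ₁ · cos φ₂ · sin²(Δλ/2) = 0.118057.
c = 2·atan2(√a, √(1−a)) = 0.70148 rad → d = 6371·c ≈ 4469.15 km.

4469 km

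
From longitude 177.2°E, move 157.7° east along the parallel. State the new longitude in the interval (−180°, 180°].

25.1°W

Start at +177.2°; shift +157.7° → +334.9°.
+334.9° lies outside (−180°, 180°]; subtract 360° → -25.1°.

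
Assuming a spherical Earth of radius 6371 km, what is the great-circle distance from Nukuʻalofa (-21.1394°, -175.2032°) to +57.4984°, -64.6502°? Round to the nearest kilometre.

Δλ = -64.6502 − -175.2032 = 110.5530°.
Δφ = 57.4984 − -21.1394 = 78.6378°.
a = sin²(Δφ/2) + cos φ₁ · cos φ₂ · sin²(Δλ/2) = 0.740050.
c = 2·atan2(√a, √(1−a)) = 2.07156 rad → d = 6371·c ≈ 13197.94 km.

13198 km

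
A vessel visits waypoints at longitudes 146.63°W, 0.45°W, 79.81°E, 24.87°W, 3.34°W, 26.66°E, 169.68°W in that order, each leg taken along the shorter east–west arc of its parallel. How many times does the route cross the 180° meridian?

Leg 1: -146.63° → -0.45°, shortest Δλ = 146.18° (east) — does not cross 180°.
Leg 2: -0.45° → +79.81°, shortest Δλ = 80.26° (east) — does not cross 180°.
Leg 3: +79.81° → -24.87°, shortest Δλ = -104.68° (west) — does not cross 180°.
Leg 4: -24.87° → -3.34°, shortest Δλ = 21.53° (east) — does not cross 180°.
Leg 5: -3.34° → +26.66°, shortest Δλ = 30.0° (east) — does not cross 180°.
Leg 6: +26.66° → -169.68°, shortest Δλ = 163.66° (east) — crosses 180°.
Total crossings: 1.

1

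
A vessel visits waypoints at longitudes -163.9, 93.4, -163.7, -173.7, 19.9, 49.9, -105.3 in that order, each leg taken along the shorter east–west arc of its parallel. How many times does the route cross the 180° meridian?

Leg 1: -163.9° → +93.4°, shortest Δλ = -102.7° (west) — crosses 180°.
Leg 2: +93.4° → -163.7°, shortest Δλ = 102.9° (east) — crosses 180°.
Leg 3: -163.7° → -173.7°, shortest Δλ = -10.0° (west) — does not cross 180°.
Leg 4: -173.7° → +19.9°, shortest Δλ = -166.4° (west) — crosses 180°.
Leg 5: +19.9° → +49.9°, shortest Δλ = 30.0° (east) — does not cross 180°.
Leg 6: +49.9° → -105.3°, shortest Δλ = -155.2° (west) — does not cross 180°.
Total crossings: 3.

3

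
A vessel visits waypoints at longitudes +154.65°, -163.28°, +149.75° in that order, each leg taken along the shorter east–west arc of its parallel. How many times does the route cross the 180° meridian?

2

Leg 1: +154.65° → -163.28°, shortest Δλ = 42.07° (east) — crosses 180°.
Leg 2: -163.28° → +149.75°, shortest Δλ = -46.97° (west) — crosses 180°.
Total crossings: 2.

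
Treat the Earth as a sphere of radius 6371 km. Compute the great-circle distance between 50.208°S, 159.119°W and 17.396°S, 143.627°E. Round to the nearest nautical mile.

3359 nmi

Δλ = 143.627 − -159.119 = 302.746°; wrapped into (−180°, 180°]: -57.254°.
Δφ = -17.396 − -50.208 = 32.812°.
a = sin²(Δφ/2) + cos φ₁ · cos φ₂ · sin²(Δλ/2) = 0.219962.
c = 2·atan2(√a, √(1−a)) = 0.97632 rad → d = 6371·c ≈ 6220.12 km ≈ 3358.60 nmi.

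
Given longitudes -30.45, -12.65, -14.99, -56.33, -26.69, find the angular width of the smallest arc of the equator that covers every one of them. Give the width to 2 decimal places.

Sort the longitudes: -56.33°, -30.45°, -26.69°, -14.99°, -12.65°.
Eastward gaps between consecutive values (wrapping around): 25.88°, 3.76°, 11.70°, 2.34°, 316.32°.
Largest gap = 316.32° ⇒ minimal covering band is its complement: 360° − 316.32° = 43.68°.
Band runs from -56.33° eastward to -12.65°.

43.68°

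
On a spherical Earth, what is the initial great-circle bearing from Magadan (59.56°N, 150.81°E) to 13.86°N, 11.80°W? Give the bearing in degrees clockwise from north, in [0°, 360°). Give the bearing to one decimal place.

342.5°

Δλ = -11.80 − 150.81 = -162.61°.
θ = atan2( sin Δλ · cos φ₂ , cos φ₁ · sin φ₂ − sin φ₁ · cos φ₂ · cos Δλ )
  = atan2(-0.29017, 0.92016) = -17.503° → normalised to [0°, 360°): 342.497°.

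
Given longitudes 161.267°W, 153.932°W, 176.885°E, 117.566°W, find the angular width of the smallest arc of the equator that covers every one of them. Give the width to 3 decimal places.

Sort the longitudes: -161.267°, -153.932°, -117.566°, +176.885°.
Eastward gaps between consecutive values (wrapping around): 7.335°, 36.366°, 294.451°, 21.848°.
Largest gap = 294.451° ⇒ minimal covering band is its complement: 360° − 294.451° = 65.549°.
Band runs from +176.885° eastward to -117.566°, crossing the antimeridian.

65.549°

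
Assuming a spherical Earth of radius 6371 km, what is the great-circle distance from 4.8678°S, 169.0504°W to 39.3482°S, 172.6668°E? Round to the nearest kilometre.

4252 km

Δλ = 172.6668 − -169.0504 = 341.7172°; wrapped into (−180°, 180°]: -18.2828°.
Δφ = -39.3482 − -4.8678 = -34.4804°.
a = sin²(Δφ/2) + cos φ₁ · cos φ₂ · sin²(Δλ/2) = 0.107288.
c = 2·atan2(√a, √(1−a)) = 0.66742 rad → d = 6371·c ≈ 4252.10 km.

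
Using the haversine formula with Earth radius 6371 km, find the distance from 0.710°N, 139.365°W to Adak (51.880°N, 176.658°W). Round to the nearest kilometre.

Δλ = -176.658 − -139.365 = -37.293°.
Δφ = 51.880 − 0.710 = 51.170°.
a = sin²(Δφ/2) + cos φ₁ · cos φ₂ · sin²(Δλ/2) = 0.249595.
c = 2·atan2(√a, √(1−a)) = 1.04626 rad → d = 6371·c ≈ 6665.73 km.

6666 km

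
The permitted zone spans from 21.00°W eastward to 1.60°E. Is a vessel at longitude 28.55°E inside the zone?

No

Band width going east from -21.00° to +1.60°: ((1.60 − -21.00) mod 360) = 22.60°.
Offset of +28.55° east of the west edge: ((28.55 − -21.00) mod 360) = 49.55°.
49.55° > 22.60° ⇒ outside.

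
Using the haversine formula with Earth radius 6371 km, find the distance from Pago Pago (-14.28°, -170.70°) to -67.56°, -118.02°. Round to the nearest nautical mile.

3789 nmi

Δλ = -118.02 − -170.70 = 52.68°.
Δφ = -67.56 − -14.28 = -53.28°.
a = sin²(Δφ/2) + cos φ₁ · cos φ₂ · sin²(Δλ/2) = 0.273873.
c = 2·atan2(√a, √(1−a)) = 1.10150 rad → d = 6371·c ≈ 7017.69 km ≈ 3789.25 nmi.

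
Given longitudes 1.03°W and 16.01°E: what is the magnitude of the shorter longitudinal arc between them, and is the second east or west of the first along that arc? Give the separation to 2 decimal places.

17.04° east

Raw difference: 16.01 − -1.03 = 17.04°.
Normalise into (−180°, 180°]: 17.04° stays 17.04°.
Positive ⇒ the second point lies to the east; separation 17.04°.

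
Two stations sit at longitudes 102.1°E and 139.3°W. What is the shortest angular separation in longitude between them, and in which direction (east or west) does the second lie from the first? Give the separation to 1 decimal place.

118.6° east

Raw difference: -139.3 − 102.1 = -241.4°.
Normalise into (−180°, 180°]: -241.4° + 360° = 118.6°.
Positive ⇒ the second point lies to the east; separation 118.6°.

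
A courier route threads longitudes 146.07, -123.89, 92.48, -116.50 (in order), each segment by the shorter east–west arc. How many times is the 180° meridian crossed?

Leg 1: +146.07° → -123.89°, shortest Δλ = 90.04° (east) — crosses 180°.
Leg 2: -123.89° → +92.48°, shortest Δλ = -143.63° (west) — crosses 180°.
Leg 3: +92.48° → -116.50°, shortest Δλ = 151.02° (east) — crosses 180°.
Total crossings: 3.

3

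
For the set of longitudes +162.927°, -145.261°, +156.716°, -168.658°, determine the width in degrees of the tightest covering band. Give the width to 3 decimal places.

58.023°

Sort the longitudes: -168.658°, -145.261°, +156.716°, +162.927°.
Eastward gaps between consecutive values (wrapping around): 23.397°, 301.977°, 6.211°, 28.415°.
Largest gap = 301.977° ⇒ minimal covering band is its complement: 360° − 301.977° = 58.023°.
Band runs from +156.716° eastward to -145.261°, crossing the antimeridian.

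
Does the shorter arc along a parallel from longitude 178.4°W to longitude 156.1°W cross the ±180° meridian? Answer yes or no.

Signed shortest Δλ = ((-156.1 − -178.4 + 180) mod 360) − 180 = 22.3°.
Going east by 22.3° from -178.4° reaches -156.1° without touching 180°.

No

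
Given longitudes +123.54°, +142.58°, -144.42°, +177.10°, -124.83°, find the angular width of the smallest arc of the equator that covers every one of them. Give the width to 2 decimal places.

111.63°

Sort the longitudes: -144.42°, -124.83°, +123.54°, +142.58°, +177.10°.
Eastward gaps between consecutive values (wrapping around): 19.59°, 248.37°, 19.04°, 34.52°, 38.48°.
Largest gap = 248.37° ⇒ minimal covering band is its complement: 360° − 248.37° = 111.63°.
Band runs from +123.54° eastward to -124.83°, crossing the antimeridian.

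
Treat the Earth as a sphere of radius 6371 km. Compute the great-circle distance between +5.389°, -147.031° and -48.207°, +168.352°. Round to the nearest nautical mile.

3979 nmi

Δλ = 168.352 − -147.031 = 315.383°; wrapped into (−180°, 180°]: -44.617°.
Δφ = -48.207 − 5.389 = -53.596°.
a = sin²(Δφ/2) + cos φ₁ · cos φ₂ · sin²(Δλ/2) = 0.298866.
c = 2·atan2(√a, √(1−a)) = 1.15680 rad → d = 6371·c ≈ 7370.00 km ≈ 3979.48 nmi.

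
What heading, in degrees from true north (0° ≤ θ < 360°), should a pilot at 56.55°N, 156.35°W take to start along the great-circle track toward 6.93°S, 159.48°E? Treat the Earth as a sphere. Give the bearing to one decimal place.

226.3°

Δλ = 159.48 − -156.35 = 315.83°; wrapped into (−180°, 180°]: -44.17°.
θ = atan2( sin Δλ · cos φ₂ , cos φ₁ · sin φ₂ − sin φ₁ · cos φ₂ · cos Δλ )
  = atan2(-0.69170, -0.66061) = -133.683° → normalised to [0°, 360°): 226.317°.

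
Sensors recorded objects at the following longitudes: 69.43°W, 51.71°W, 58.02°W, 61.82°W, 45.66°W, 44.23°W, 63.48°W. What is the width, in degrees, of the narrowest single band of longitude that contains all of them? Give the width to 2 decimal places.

Sort the longitudes: -69.43°, -63.48°, -61.82°, -58.02°, -51.71°, -45.66°, -44.23°.
Eastward gaps between consecutive values (wrapping around): 5.95°, 1.66°, 3.80°, 6.31°, 6.05°, 1.43°, 334.80°.
Largest gap = 334.80° ⇒ minimal covering band is its complement: 360° − 334.80° = 25.20°.
Band runs from -69.43° eastward to -44.23°.

25.20°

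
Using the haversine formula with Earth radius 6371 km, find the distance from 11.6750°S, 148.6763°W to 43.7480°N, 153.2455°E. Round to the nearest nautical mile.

Δλ = 153.2455 − -148.6763 = 301.9218°; wrapped into (−180°, 180°]: -58.0782°.
Δφ = 43.7480 − -11.6750 = 55.4230°.
a = sin²(Δφ/2) + cos φ₁ · cos φ₂ · sin²(Δλ/2) = 0.382931.
c = 2·atan2(√a, √(1−a)) = 1.33446 rad → d = 6371·c ≈ 8501.87 km ≈ 4590.64 nmi.

4591 nmi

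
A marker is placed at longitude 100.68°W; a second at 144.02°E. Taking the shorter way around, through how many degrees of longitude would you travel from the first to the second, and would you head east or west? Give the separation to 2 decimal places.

115.30° west

Raw difference: 144.02 − -100.68 = 244.7°.
Normalise into (−180°, 180°]: 244.7° − 360° = -115.3°.
Negative ⇒ the second point lies to the west; separation 115.30°.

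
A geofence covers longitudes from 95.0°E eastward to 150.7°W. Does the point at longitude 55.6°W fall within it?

No

Band width going east from +95.0° to -150.7°: ((-150.7 − 95.0) mod 360) = 114.3°.
Offset of -55.6° east of the west edge: ((-55.6 − 95.0) mod 360) = 209.4°.
209.4° > 114.3° ⇒ outside.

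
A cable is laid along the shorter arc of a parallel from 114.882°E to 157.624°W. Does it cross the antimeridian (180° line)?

Naïve |-157.624 − 114.882| = 272.506° > 180°, so the shorter arc goes the other way round — across 180°.
Signed shortest Δλ = ((-157.624 − 114.882 + 180) mod 360) − 180 = 87.494°.
Going east by 87.494° from +114.882° passes through 180° before reaching -157.624°.

Yes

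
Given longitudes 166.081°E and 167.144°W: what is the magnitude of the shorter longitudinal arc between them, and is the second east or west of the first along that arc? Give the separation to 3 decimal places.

Raw difference: -167.144 − 166.081 = -333.225°.
Normalise into (−180°, 180°]: -333.225° + 360° = 26.775°.
Positive ⇒ the second point lies to the east; separation 26.775°.

26.775° east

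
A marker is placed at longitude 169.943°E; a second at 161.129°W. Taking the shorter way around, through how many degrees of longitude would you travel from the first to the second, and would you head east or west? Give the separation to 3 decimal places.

Raw difference: -161.129 − 169.943 = -331.072°.
Normalise into (−180°, 180°]: -331.072° + 360° = 28.928°.
Positive ⇒ the second point lies to the east; separation 28.928°.

28.928° east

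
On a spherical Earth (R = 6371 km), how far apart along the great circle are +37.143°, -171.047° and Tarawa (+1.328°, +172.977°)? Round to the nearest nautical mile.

2325 nmi

Δλ = 172.977 − -171.047 = 344.024°; wrapped into (−180°, 180°]: -15.976°.
Δφ = 1.328 − 37.143 = -35.815°.
a = sin²(Δφ/2) + cos φ₁ · cos φ₂ · sin²(Δλ/2) = 0.109934.
c = 2·atan2(√a, √(1−a)) = 0.67592 rad → d = 6371·c ≈ 4306.29 km ≈ 2325.21 nmi.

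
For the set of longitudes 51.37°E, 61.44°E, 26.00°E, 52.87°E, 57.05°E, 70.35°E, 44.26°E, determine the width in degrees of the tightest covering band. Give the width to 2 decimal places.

Sort the longitudes: +26.00°, +44.26°, +51.37°, +52.87°, +57.05°, +61.44°, +70.35°.
Eastward gaps between consecutive values (wrapping around): 18.26°, 7.11°, 1.50°, 4.18°, 4.39°, 8.91°, 315.65°.
Largest gap = 315.65° ⇒ minimal covering band is its complement: 360° − 315.65° = 44.35°.
Band runs from +26.00° eastward to +70.35°.

44.35°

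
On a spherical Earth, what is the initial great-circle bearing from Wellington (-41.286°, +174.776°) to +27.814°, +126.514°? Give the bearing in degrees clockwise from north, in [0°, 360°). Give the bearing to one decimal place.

Δλ = 126.514 − 174.776 = -48.262°.
θ = atan2( sin Δλ · cos φ₂ , cos φ₁ · sin φ₂ − sin φ₁ · cos φ₂ · cos Δλ )
  = atan2(-0.65999, 0.73913) = -41.763° → normalised to [0°, 360°): 318.237°.

318.2°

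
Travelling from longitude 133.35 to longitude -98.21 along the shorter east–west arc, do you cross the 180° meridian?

Naïve |-98.21 − 133.35| = 231.56° > 180°, so the shorter arc goes the other way round — across 180°.
Signed shortest Δλ = ((-98.21 − 133.35 + 180) mod 360) − 180 = 128.44°.
Going east by 128.44° from +133.35° passes through 180° before reaching -98.21°.

Yes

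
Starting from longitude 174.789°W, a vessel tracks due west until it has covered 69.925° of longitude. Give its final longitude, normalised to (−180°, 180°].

115.286°E

Start at -174.789°; shift −69.925° → -244.714°.
-244.714° lies outside (−180°, 180°]; add 360° → +115.286°.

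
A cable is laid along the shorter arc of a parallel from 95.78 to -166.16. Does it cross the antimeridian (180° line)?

Naïve |-166.16 − 95.78| = 261.94° > 180°, so the shorter arc goes the other way round — across 180°.
Signed shortest Δλ = ((-166.16 − 95.78 + 180) mod 360) − 180 = 98.06°.
Going east by 98.06° from +95.78° passes through 180° before reaching -166.16°.

Yes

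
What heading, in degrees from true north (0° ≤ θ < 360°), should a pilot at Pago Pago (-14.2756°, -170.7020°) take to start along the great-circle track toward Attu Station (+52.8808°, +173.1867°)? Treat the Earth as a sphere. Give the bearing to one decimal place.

Δλ = 173.1867 − -170.7020 = 343.8887°; wrapped into (−180°, 180°]: -16.1113°.
θ = atan2( sin Δλ · cos φ₂ , cos φ₁ · sin φ₂ − sin φ₁ · cos φ₂ · cos Δλ )
  = atan2(-0.16747, 0.91572) = -10.364° → normalised to [0°, 360°): 349.636°.

349.6°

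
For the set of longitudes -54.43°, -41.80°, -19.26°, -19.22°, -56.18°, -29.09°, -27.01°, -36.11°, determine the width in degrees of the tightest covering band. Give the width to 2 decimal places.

Sort the longitudes: -56.18°, -54.43°, -41.80°, -36.11°, -29.09°, -27.01°, -19.26°, -19.22°.
Eastward gaps between consecutive values (wrapping around): 1.75°, 12.63°, 5.69°, 7.02°, 2.08°, 7.75°, 0.04°, 323.04°.
Largest gap = 323.04° ⇒ minimal covering band is its complement: 360° − 323.04° = 36.96°.
Band runs from -56.18° eastward to -19.22°.

36.96°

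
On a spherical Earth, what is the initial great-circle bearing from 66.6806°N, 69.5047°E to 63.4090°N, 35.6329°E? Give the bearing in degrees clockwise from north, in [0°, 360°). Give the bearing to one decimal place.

272.9°

Δλ = 35.6329 − 69.5047 = -33.8718°.
θ = atan2( sin Δλ · cos φ₂ , cos φ₁ · sin φ₂ − sin φ₁ · cos φ₂ · cos Δλ )
  = atan2(-0.24947, 0.01269) = -87.088° → normalised to [0°, 360°): 272.912°.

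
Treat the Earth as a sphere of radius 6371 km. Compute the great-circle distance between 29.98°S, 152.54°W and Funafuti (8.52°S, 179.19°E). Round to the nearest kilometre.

Δλ = 179.19 − -152.54 = 331.73°; wrapped into (−180°, 180°]: -28.27°.
Δφ = -8.52 − -29.98 = 21.46°.
a = sin²(Δφ/2) + cos φ₁ · cos φ₂ · sin²(Δλ/2) = 0.085751.
c = 2·atan2(√a, √(1−a)) = 0.59438 rad → d = 6371·c ≈ 3786.77 km.

3787 km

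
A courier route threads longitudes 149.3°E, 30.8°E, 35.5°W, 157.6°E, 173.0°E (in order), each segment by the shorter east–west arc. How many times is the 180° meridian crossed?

Leg 1: +149.3° → +30.8°, shortest Δλ = -118.5° (west) — does not cross 180°.
Leg 2: +30.8° → -35.5°, shortest Δλ = -66.3° (west) — does not cross 180°.
Leg 3: -35.5° → +157.6°, shortest Δλ = -166.9° (west) — crosses 180°.
Leg 4: +157.6° → +173.0°, shortest Δλ = 15.4° (east) — does not cross 180°.
Total crossings: 1.

1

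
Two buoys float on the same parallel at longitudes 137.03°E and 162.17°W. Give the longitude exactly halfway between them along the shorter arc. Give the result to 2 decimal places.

167.43°E

Signed shortest Δλ from +137.03° to -162.17° is +60.80°.
Midpoint longitude = +137.03° + (+60.80°)/2 = +137.03° + 30.40° = +167.43°.
(The naïve average (+137.03 + -162.17)/2 = -12.57° is on the wrong side of the globe.)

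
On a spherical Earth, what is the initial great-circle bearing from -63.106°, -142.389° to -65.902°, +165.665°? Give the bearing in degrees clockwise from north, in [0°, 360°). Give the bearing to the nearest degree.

Δλ = 165.665 − -142.389 = 308.054°; wrapped into (−180°, 180°]: -51.946°.
θ = atan2( sin Δλ · cos φ₂ , cos φ₁ · sin φ₂ − sin φ₁ · cos φ₂ · cos Δλ )
  = atan2(-0.32151, -0.18846) = -120.378° → normalised to [0°, 360°): 239.622°.

240°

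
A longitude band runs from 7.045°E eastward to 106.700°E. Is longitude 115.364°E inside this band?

No

Band width going east from +7.045° to +106.700°: ((106.700 − 7.045) mod 360) = 99.655°.
Offset of +115.364° east of the west edge: ((115.364 − 7.045) mod 360) = 108.319°.
108.319° > 99.655° ⇒ outside.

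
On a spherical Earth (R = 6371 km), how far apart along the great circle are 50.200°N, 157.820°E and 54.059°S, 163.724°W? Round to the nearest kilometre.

Δλ = -163.724 − 157.820 = -321.544°; wrapped into (−180°, 180°]: 38.456°.
Δφ = -54.059 − 50.200 = -104.259°.
a = sin²(Δφ/2) + cos φ₁ · cos φ₂ · sin²(Δλ/2) = 0.663902.
c = 2·atan2(√a, √(1−a)) = 1.90477 rad → d = 6371·c ≈ 12135.31 km.

12135 km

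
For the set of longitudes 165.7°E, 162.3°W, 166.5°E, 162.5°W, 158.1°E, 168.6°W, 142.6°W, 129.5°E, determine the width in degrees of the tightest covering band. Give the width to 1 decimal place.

87.9°

Sort the longitudes: -168.6°, -162.5°, -162.3°, -142.6°, +129.5°, +158.1°, +165.7°, +166.5°.
Eastward gaps between consecutive values (wrapping around): 6.1°, 0.2°, 19.7°, 272.1°, 28.6°, 7.6°, 0.8°, 24.9°.
Largest gap = 272.1° ⇒ minimal covering band is its complement: 360° − 272.1° = 87.9°.
Band runs from +129.5° eastward to -142.6°, crossing the antimeridian.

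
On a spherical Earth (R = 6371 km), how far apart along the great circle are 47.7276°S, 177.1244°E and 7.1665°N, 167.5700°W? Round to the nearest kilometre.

6286 km

Δλ = -167.5700 − 177.1244 = -344.6944°; wrapped into (−180°, 180°]: 15.3056°.
Δφ = 7.1665 − -47.7276 = 54.8941°.
a = sin²(Δφ/2) + cos φ₁ · cos φ₂ · sin²(Δλ/2) = 0.224291.
c = 2·atan2(√a, √(1−a)) = 0.98673 rad → d = 6371·c ≈ 6286.48 km.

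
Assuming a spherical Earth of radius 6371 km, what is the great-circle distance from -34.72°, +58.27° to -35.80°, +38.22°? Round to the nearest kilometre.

1821 km

Δλ = 38.22 − 58.27 = -20.05°.
Δφ = -35.80 − -34.72 = -1.08°.
a = sin²(Δφ/2) + cos φ₁ · cos φ₂ · sin²(Δλ/2) = 0.020290.
c = 2·atan2(√a, √(1−a)) = 0.28586 rad → d = 6371·c ≈ 1821.22 km.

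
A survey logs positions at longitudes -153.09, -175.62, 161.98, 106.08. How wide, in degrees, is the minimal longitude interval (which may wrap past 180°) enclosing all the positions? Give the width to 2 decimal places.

Sort the longitudes: -175.62°, -153.09°, +106.08°, +161.98°.
Eastward gaps between consecutive values (wrapping around): 22.53°, 259.17°, 55.90°, 22.40°.
Largest gap = 259.17° ⇒ minimal covering band is its complement: 360° − 259.17° = 100.83°.
Band runs from +106.08° eastward to -153.09°, crossing the antimeridian.

100.83°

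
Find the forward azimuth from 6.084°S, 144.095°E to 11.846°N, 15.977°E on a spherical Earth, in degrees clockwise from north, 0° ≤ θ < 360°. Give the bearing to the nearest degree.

280°

Δλ = 15.977 − 144.095 = -128.118°.
θ = atan2( sin Δλ · cos φ₂ , cos φ₁ · sin φ₂ − sin φ₁ · cos φ₂ · cos Δλ )
  = atan2(-0.76999, 0.14010) = -79.688° → normalised to [0°, 360°): 280.312°.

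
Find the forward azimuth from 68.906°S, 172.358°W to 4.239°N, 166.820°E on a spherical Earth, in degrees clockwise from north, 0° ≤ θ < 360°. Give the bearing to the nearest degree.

338°

Δλ = 166.820 − -172.358 = 339.178°; wrapped into (−180°, 180°]: -20.822°.
θ = atan2( sin Δλ · cos φ₂ , cos φ₁ · sin φ₂ − sin φ₁ · cos φ₂ · cos Δλ )
  = atan2(-0.35449, 0.89627) = -21.580° → normalised to [0°, 360°): 338.420°.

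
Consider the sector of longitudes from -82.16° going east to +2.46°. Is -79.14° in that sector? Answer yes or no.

Band width going east from -82.16° to +2.46°: ((2.46 − -82.16) mod 360) = 84.62°.
Offset of -79.14° east of the west edge: ((-79.14 − -82.16) mod 360) = 3.02°.
3.02° ≤ 84.62° ⇒ inside.

Yes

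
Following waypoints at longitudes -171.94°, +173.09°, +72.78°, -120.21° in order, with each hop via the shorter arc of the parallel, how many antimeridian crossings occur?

2

Leg 1: -171.94° → +173.09°, shortest Δλ = -14.97° (west) — crosses 180°.
Leg 2: +173.09° → +72.78°, shortest Δλ = -100.31° (west) — does not cross 180°.
Leg 3: +72.78° → -120.21°, shortest Δλ = 167.01° (east) — crosses 180°.
Total crossings: 2.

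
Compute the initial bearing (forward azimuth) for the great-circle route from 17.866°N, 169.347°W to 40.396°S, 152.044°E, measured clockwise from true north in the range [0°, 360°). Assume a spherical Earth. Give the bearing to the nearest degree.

211°

Δλ = 152.044 − -169.347 = 321.391°; wrapped into (−180°, 180°]: -38.609°.
θ = atan2( sin Δλ · cos φ₂ , cos φ₁ · sin φ₂ − sin φ₁ · cos φ₂ · cos Δλ )
  = atan2(-0.47523, -0.79939) = -149.269° → normalised to [0°, 360°): 210.731°.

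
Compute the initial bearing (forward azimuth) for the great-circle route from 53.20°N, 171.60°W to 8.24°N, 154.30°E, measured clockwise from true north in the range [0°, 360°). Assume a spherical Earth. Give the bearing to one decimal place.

Δλ = 154.30 − -171.60 = 325.90°; wrapped into (−180°, 180°]: -34.10°.
θ = atan2( sin Δλ · cos φ₂ , cos φ₁ · sin φ₂ − sin φ₁ · cos φ₂ · cos Δλ )
  = atan2(-0.55485, -0.57036) = -135.789° → normalised to [0°, 360°): 224.211°.

224.2°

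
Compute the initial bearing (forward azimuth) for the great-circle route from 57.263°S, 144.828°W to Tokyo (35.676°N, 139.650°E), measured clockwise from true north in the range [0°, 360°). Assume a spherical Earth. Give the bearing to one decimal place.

301.7°

Δλ = 139.650 − -144.828 = 284.478°; wrapped into (−180°, 180°]: -75.522°.
θ = atan2( sin Δλ · cos φ₂ , cos φ₁ · sin φ₂ − sin φ₁ · cos φ₂ · cos Δλ )
  = atan2(-0.78653, 0.48622) = -58.277° → normalised to [0°, 360°): 301.723°.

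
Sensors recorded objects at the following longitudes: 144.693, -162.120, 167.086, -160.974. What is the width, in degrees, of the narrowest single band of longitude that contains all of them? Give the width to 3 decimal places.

Sort the longitudes: -162.120°, -160.974°, +144.693°, +167.086°.
Eastward gaps between consecutive values (wrapping around): 1.146°, 305.667°, 22.393°, 30.794°.
Largest gap = 305.667° ⇒ minimal covering band is its complement: 360° − 305.667° = 54.333°.
Band runs from +144.693° eastward to -160.974°, crossing the antimeridian.

54.333°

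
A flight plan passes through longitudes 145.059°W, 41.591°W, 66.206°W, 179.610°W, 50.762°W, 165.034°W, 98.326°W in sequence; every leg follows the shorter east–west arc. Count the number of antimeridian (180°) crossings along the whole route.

Leg 1: -145.059° → -41.591°, shortest Δλ = 103.468° (east) — does not cross 180°.
Leg 2: -41.591° → -66.206°, shortest Δλ = -24.615° (west) — does not cross 180°.
Leg 3: -66.206° → -179.610°, shortest Δλ = -113.404° (west) — does not cross 180°.
Leg 4: -179.610° → -50.762°, shortest Δλ = 128.848° (east) — does not cross 180°.
Leg 5: -50.762° → -165.034°, shortest Δλ = -114.272° (west) — does not cross 180°.
Leg 6: -165.034° → -98.326°, shortest Δλ = 66.708° (east) — does not cross 180°.
Total crossings: 0.

0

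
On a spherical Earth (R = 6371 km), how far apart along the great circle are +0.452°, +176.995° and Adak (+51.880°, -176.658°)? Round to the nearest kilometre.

5749 km

Δλ = -176.658 − 176.995 = -353.653°; wrapped into (−180°, 180°]: 6.347°.
Δφ = 51.880 − 0.452 = 51.428°.
a = sin²(Δφ/2) + cos φ₁ · cos φ₂ · sin²(Δλ/2) = 0.190143.
c = 2·atan2(√a, √(1−a)) = 0.90242 rad → d = 6371·c ≈ 5749.31 km.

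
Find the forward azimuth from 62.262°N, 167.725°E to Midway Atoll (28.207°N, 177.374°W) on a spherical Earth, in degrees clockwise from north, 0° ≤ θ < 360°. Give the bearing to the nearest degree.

157°

Δλ = -177.374 − 167.725 = -345.099°; wrapped into (−180°, 180°]: 14.901°.
θ = atan2( sin Δλ · cos φ₂ , cos φ₁ · sin φ₂ − sin φ₁ · cos φ₂ · cos Δλ )
  = atan2(0.22661, -0.53376) = 156.996° → normalised to [0°, 360°): 156.996°.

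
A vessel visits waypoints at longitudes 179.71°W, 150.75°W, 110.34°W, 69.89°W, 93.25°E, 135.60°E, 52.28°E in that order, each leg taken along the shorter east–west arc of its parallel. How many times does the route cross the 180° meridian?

Leg 1: -179.71° → -150.75°, shortest Δλ = 28.96° (east) — does not cross 180°.
Leg 2: -150.75° → -110.34°, shortest Δλ = 40.41° (east) — does not cross 180°.
Leg 3: -110.34° → -69.89°, shortest Δλ = 40.45° (east) — does not cross 180°.
Leg 4: -69.89° → +93.25°, shortest Δλ = 163.14° (east) — does not cross 180°.
Leg 5: +93.25° → +135.60°, shortest Δλ = 42.35° (east) — does not cross 180°.
Leg 6: +135.60° → +52.28°, shortest Δλ = -83.32° (west) — does not cross 180°.
Total crossings: 0.

0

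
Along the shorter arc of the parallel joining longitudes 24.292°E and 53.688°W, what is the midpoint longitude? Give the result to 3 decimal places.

Signed shortest Δλ from +24.292° to -53.688° is -77.980°.
Midpoint longitude = +24.292° + (-77.980°)/2 = +24.292° − 38.990° = -14.698°.

14.698°W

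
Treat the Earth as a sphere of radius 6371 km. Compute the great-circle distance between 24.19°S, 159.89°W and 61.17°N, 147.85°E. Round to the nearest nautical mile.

5713 nmi

Δλ = 147.85 − -159.89 = 307.74°; wrapped into (−180°, 180°]: -52.26°.
Δφ = 61.17 − -24.19 = 85.36°.
a = sin²(Δφ/2) + cos φ₁ · cos φ₂ · sin²(Δλ/2) = 0.544870.
c = 2·atan2(√a, √(1−a)) = 1.66066 rad → d = 6371·c ≈ 10580.05 km ≈ 5712.77 nmi.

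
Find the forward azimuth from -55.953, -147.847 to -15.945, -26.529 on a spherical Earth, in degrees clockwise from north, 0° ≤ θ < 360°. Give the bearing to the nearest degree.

125°

Δλ = -26.529 − -147.847 = 121.318°.
θ = atan2( sin Δλ · cos φ₂ , cos φ₁ · sin φ₂ − sin φ₁ · cos φ₂ · cos Δλ )
  = atan2(0.82143, -0.56792) = 124.659° → normalised to [0°, 360°): 124.659°.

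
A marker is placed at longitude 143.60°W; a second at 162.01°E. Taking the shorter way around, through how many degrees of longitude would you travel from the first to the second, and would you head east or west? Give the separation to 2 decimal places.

Raw difference: 162.01 − -143.60 = 305.61°.
Normalise into (−180°, 180°]: 305.61° − 360° = -54.39°.
Negative ⇒ the second point lies to the west; separation 54.39°.

54.39° west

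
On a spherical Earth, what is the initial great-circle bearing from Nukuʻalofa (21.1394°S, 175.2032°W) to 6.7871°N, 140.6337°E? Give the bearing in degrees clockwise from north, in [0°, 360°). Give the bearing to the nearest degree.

Δλ = 140.6337 − -175.2032 = 315.8369°; wrapped into (−180°, 180°]: -44.1631°.
θ = atan2( sin Δλ · cos φ₂ , cos φ₁ · sin φ₂ − sin φ₁ · cos φ₂ · cos Δλ )
  = atan2(-0.69182, 0.36712) = -62.047° → normalised to [0°, 360°): 297.953°.

298°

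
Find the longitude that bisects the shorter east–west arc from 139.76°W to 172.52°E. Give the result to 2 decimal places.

Signed shortest Δλ from -139.76° to +172.52° is -47.72°.
Midpoint longitude = -139.76° + (-47.72°)/2 = -139.76° − 23.86° = -163.62°.
(The naïve average (-139.76 + +172.52)/2 = 16.38° is on the wrong side of the globe.)

163.62°W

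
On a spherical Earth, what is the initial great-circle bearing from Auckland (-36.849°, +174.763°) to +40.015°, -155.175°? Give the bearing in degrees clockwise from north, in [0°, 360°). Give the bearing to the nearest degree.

23°

Δλ = -155.175 − 174.763 = -329.938°; wrapped into (−180°, 180°]: 30.062°.
θ = atan2( sin Δλ · cos φ₂ , cos φ₁ · sin φ₂ − sin φ₁ · cos φ₂ · cos Δλ )
  = atan2(0.38366, 0.91205) = 22.814° → normalised to [0°, 360°): 22.814°.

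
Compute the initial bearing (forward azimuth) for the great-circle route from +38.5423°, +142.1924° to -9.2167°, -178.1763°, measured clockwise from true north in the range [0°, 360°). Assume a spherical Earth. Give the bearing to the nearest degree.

134°

Δλ = -178.1763 − 142.1924 = -320.3687°; wrapped into (−180°, 180°]: 39.6313°.
θ = atan2( sin Δλ · cos φ₂ , cos φ₁ · sin φ₂ − sin φ₁ · cos φ₂ · cos Δλ )
  = atan2(0.62961, -0.59896) = 133.571° → normalised to [0°, 360°): 133.571°.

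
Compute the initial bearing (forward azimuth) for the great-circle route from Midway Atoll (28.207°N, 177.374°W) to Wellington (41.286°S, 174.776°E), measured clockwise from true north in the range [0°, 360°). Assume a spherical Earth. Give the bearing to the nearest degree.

Δλ = 174.776 − -177.374 = 352.150°; wrapped into (−180°, 180°]: -7.850°.
θ = atan2( sin Δλ · cos φ₂ , cos φ₁ · sin φ₂ − sin φ₁ · cos φ₂ · cos Δλ )
  = atan2(-0.10263, -0.93330) = -173.725° → normalised to [0°, 360°): 186.275°.

186°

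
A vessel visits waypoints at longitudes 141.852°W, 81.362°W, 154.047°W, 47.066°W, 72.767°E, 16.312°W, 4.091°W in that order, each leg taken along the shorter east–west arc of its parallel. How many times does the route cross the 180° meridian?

0

Leg 1: -141.852° → -81.362°, shortest Δλ = 60.49° (east) — does not cross 180°.
Leg 2: -81.362° → -154.047°, shortest Δλ = -72.685° (west) — does not cross 180°.
Leg 3: -154.047° → -47.066°, shortest Δλ = 106.981° (east) — does not cross 180°.
Leg 4: -47.066° → +72.767°, shortest Δλ = 119.833° (east) — does not cross 180°.
Leg 5: +72.767° → -16.312°, shortest Δλ = -89.079° (west) — does not cross 180°.
Leg 6: -16.312° → -4.091°, shortest Δλ = 12.221° (east) — does not cross 180°.
Total crossings: 0.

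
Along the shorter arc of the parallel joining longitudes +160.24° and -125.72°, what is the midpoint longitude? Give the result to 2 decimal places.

Signed shortest Δλ from +160.24° to -125.72° is +74.04°.
Midpoint longitude = +160.24° + (+74.04°)/2 = +160.24° + 37.02° = +197.26°.
Normalise into (−180°, 180°]: -162.74°.
(The naïve average (+160.24 + -125.72)/2 = 17.26° is on the wrong side of the globe.)

-162.74°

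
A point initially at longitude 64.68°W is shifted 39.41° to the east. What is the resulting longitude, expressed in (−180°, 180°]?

Start at -64.68°; shift +39.41° → -25.27°.
-25.27° already lies in (−180°, 180°].

25.27°W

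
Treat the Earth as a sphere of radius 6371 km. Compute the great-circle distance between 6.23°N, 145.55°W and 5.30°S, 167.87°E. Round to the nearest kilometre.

Δλ = 167.87 − -145.55 = 313.42°; wrapped into (−180°, 180°]: -46.58°.
Δφ = -5.30 − 6.23 = -11.53°.
a = sin²(Δφ/2) + cos φ₁ · cos φ₂ · sin²(Δλ/2) = 0.164832.
c = 2·atan2(√a, √(1−a)) = 0.83613 rad → d = 6371·c ≈ 5327.01 km.

5327 km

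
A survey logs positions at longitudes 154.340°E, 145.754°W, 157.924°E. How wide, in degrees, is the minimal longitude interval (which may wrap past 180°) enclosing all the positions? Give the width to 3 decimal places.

Sort the longitudes: -145.754°, +154.340°, +157.924°.
Eastward gaps between consecutive values (wrapping around): 300.094°, 3.584°, 56.322°.
Largest gap = 300.094° ⇒ minimal covering band is its complement: 360° − 300.094° = 59.906°.
Band runs from +154.340° eastward to -145.754°, crossing the antimeridian.

59.906°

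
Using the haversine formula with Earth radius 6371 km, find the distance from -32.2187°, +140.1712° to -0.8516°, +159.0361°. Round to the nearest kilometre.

4010 km

Δλ = 159.0361 − 140.1712 = 18.8649°.
Δφ = -0.8516 − -32.2187 = 31.3671°.
a = sin²(Δφ/2) + cos φ₁ · cos φ₂ · sin²(Δλ/2) = 0.095795.
c = 2·atan2(√a, √(1−a)) = 0.62935 rad → d = 6371·c ≈ 4009.59 km.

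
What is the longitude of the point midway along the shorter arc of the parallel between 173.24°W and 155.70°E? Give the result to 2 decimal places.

Signed shortest Δλ from -173.24° to +155.70° is -31.06°.
Midpoint longitude = -173.24° + (-31.06°)/2 = -173.24° − 15.53° = -188.77°.
Normalise into (−180°, 180°]: +171.23°.
(The naïve average (-173.24 + +155.70)/2 = -8.77° is on the wrong side of the globe.)

171.23°E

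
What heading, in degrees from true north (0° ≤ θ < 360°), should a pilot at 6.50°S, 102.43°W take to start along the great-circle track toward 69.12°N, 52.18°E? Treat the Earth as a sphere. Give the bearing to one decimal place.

Δλ = 52.18 − -102.43 = 154.61°.
θ = atan2( sin Δλ · cos φ₂ , cos φ₁ · sin φ₂ − sin φ₁ · cos φ₂ · cos Δλ )
  = atan2(0.15282, 0.89187) = 9.723° → normalised to [0°, 360°): 9.723°.

9.7°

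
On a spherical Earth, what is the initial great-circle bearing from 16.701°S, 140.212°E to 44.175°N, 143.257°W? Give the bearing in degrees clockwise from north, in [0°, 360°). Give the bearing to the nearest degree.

Δλ = -143.257 − 140.212 = -283.469°; wrapped into (−180°, 180°]: 76.531°.
θ = atan2( sin Δλ · cos φ₂ , cos φ₁ · sin φ₂ − sin φ₁ · cos φ₂ · cos Δλ )
  = atan2(0.69749, 0.71546) = 44.271° → normalised to [0°, 360°): 44.271°.

44°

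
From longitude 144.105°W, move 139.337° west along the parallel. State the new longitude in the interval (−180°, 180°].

Start at -144.105°; shift −139.337° → -283.442°.
-283.442° lies outside (−180°, 180°]; add 360° → +76.558°.

76.558°E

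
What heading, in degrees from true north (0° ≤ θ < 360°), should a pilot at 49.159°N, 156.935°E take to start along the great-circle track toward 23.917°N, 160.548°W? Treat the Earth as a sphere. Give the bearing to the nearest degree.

Δλ = -160.548 − 156.935 = -317.483°; wrapped into (−180°, 180°]: 42.517°.
θ = atan2( sin Δλ · cos φ₂ , cos φ₁ · sin φ₂ − sin φ₁ · cos φ₂ · cos Δλ )
  = atan2(0.61778, -0.24461) = 111.601° → normalised to [0°, 360°): 111.601°.

112°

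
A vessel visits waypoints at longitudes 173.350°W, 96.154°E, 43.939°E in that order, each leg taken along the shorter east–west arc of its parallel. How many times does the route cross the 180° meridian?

1

Leg 1: -173.350° → +96.154°, shortest Δλ = -90.496° (west) — crosses 180°.
Leg 2: +96.154° → +43.939°, shortest Δλ = -52.215° (west) — does not cross 180°.
Total crossings: 1.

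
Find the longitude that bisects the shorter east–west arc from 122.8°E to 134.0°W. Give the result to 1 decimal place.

174.4°E

Signed shortest Δλ from +122.8° to -134.0° is +103.2°.
Midpoint longitude = +122.8° + (+103.2°)/2 = +122.8° + 51.6° = +174.4°.
(The naïve average (+122.8 + -134.0)/2 = -5.6° is on the wrong side of the globe.)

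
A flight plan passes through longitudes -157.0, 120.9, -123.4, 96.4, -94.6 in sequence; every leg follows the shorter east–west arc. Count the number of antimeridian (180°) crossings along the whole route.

4

Leg 1: -157.0° → +120.9°, shortest Δλ = -82.1° (west) — crosses 180°.
Leg 2: +120.9° → -123.4°, shortest Δλ = 115.7° (east) — crosses 180°.
Leg 3: -123.4° → +96.4°, shortest Δλ = -140.2° (west) — crosses 180°.
Leg 4: +96.4° → -94.6°, shortest Δλ = 169.0° (east) — crosses 180°.
Total crossings: 4.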